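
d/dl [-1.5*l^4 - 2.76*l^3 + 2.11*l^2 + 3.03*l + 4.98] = -6.0*l^3 - 8.28*l^2 + 4.22*l + 3.03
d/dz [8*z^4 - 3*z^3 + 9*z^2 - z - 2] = 32*z^3 - 9*z^2 + 18*z - 1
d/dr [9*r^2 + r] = 18*r + 1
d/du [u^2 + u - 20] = 2*u + 1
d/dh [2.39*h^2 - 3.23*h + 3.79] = 4.78*h - 3.23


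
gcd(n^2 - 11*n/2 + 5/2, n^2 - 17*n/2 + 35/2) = n - 5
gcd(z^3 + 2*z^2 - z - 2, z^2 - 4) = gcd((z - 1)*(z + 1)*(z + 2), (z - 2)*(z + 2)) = z + 2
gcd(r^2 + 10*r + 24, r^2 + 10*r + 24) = r^2 + 10*r + 24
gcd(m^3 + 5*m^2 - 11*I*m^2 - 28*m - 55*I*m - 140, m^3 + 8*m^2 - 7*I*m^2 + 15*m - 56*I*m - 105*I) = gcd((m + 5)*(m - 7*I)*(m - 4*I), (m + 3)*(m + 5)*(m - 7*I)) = m^2 + m*(5 - 7*I) - 35*I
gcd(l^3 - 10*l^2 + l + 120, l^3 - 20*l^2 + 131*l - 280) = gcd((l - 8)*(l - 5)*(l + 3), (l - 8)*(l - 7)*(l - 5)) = l^2 - 13*l + 40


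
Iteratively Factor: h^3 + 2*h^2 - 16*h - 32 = (h + 4)*(h^2 - 2*h - 8) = (h + 2)*(h + 4)*(h - 4)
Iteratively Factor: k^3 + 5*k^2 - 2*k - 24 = (k + 4)*(k^2 + k - 6) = (k - 2)*(k + 4)*(k + 3)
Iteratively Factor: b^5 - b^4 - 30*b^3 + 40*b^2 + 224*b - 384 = (b - 2)*(b^4 + b^3 - 28*b^2 - 16*b + 192) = (b - 3)*(b - 2)*(b^3 + 4*b^2 - 16*b - 64) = (b - 3)*(b - 2)*(b + 4)*(b^2 - 16) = (b - 3)*(b - 2)*(b + 4)^2*(b - 4)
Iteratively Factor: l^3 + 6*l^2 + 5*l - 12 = (l + 4)*(l^2 + 2*l - 3) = (l + 3)*(l + 4)*(l - 1)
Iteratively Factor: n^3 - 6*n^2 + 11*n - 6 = (n - 3)*(n^2 - 3*n + 2) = (n - 3)*(n - 1)*(n - 2)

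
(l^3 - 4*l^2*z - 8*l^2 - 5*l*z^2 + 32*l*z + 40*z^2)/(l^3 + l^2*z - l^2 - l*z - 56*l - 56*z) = (l - 5*z)/(l + 7)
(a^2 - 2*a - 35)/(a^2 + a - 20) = (a - 7)/(a - 4)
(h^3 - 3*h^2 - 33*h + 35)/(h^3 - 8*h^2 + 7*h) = (h + 5)/h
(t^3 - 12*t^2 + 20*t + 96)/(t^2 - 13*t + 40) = (t^2 - 4*t - 12)/(t - 5)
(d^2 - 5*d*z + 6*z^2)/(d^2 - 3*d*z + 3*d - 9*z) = (d - 2*z)/(d + 3)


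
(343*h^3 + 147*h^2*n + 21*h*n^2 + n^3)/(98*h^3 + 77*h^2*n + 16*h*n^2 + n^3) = (7*h + n)/(2*h + n)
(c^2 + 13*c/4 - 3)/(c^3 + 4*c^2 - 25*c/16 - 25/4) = 4*(4*c - 3)/(16*c^2 - 25)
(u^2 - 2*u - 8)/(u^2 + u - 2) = (u - 4)/(u - 1)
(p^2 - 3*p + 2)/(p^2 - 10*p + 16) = (p - 1)/(p - 8)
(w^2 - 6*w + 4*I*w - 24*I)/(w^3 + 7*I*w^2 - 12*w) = (w - 6)/(w*(w + 3*I))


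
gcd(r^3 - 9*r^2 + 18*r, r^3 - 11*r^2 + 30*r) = r^2 - 6*r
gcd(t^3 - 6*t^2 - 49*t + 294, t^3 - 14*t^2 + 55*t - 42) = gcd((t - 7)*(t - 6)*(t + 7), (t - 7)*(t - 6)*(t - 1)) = t^2 - 13*t + 42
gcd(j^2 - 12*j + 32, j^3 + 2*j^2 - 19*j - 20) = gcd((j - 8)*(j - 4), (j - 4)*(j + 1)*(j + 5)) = j - 4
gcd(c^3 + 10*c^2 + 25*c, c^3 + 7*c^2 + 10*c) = c^2 + 5*c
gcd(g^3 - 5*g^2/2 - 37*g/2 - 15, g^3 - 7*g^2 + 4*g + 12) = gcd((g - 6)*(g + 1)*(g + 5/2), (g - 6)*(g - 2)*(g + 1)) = g^2 - 5*g - 6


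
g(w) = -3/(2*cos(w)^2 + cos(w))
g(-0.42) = -1.16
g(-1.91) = 26.95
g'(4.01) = -101.88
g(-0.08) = -1.01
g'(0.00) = 0.00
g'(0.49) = -1.07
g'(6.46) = -0.31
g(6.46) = -1.03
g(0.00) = -1.00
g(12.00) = -1.32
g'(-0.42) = 0.85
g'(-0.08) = 0.13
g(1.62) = 67.65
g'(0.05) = -0.08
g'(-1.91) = -75.57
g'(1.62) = -1223.91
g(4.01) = -15.90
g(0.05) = -1.00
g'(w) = -3*(4*sin(w)*cos(w) + sin(w))/(2*cos(w)^2 + cos(w))^2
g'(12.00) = 1.37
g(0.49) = -1.23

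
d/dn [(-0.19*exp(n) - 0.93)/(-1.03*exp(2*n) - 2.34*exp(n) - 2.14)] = (-(0.19*exp(n) + 0.93)*(2.06*exp(n) + 2.34) + 0.1957*exp(2*n) + 0.4446*exp(n) + 0.4066)*exp(n)/(1.03*exp(2*n) + 2.34*exp(n) + 2.14)^2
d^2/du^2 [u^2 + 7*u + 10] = 2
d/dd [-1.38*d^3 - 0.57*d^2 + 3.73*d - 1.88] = -4.14*d^2 - 1.14*d + 3.73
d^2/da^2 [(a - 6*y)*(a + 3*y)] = 2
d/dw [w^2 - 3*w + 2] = 2*w - 3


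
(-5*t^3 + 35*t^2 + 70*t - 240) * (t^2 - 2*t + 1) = -5*t^5 + 45*t^4 - 5*t^3 - 345*t^2 + 550*t - 240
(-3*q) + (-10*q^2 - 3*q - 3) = -10*q^2 - 6*q - 3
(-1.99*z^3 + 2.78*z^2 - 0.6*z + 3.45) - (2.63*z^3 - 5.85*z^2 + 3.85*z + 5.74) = -4.62*z^3 + 8.63*z^2 - 4.45*z - 2.29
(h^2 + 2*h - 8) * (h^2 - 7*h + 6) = h^4 - 5*h^3 - 16*h^2 + 68*h - 48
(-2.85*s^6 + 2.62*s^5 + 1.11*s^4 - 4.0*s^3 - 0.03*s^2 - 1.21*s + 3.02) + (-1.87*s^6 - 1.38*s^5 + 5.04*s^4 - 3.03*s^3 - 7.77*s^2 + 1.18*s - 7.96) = -4.72*s^6 + 1.24*s^5 + 6.15*s^4 - 7.03*s^3 - 7.8*s^2 - 0.03*s - 4.94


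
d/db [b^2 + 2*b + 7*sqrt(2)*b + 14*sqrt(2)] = 2*b + 2 + 7*sqrt(2)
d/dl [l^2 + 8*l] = 2*l + 8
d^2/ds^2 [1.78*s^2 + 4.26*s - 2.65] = 3.56000000000000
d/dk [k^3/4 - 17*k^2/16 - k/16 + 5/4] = 3*k^2/4 - 17*k/8 - 1/16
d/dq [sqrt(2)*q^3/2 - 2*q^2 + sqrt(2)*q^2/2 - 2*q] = 3*sqrt(2)*q^2/2 - 4*q + sqrt(2)*q - 2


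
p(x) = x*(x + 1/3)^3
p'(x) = 3*x*(x + 1/3)^2 + (x + 1/3)^3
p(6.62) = 2225.55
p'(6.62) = 1296.39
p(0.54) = 0.36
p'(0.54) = 1.90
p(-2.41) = 21.58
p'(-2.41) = -40.14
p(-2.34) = 18.91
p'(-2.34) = -36.35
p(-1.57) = 2.97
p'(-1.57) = -9.09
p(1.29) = 5.52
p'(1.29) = 14.48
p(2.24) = 38.17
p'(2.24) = 61.54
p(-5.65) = 849.12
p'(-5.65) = -629.41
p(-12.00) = 19055.56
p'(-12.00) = -6487.96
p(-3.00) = 56.89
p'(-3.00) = -82.96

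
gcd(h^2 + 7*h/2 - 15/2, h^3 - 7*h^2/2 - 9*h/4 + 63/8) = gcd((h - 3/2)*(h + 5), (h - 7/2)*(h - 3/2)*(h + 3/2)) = h - 3/2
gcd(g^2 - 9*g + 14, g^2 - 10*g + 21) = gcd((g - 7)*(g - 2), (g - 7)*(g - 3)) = g - 7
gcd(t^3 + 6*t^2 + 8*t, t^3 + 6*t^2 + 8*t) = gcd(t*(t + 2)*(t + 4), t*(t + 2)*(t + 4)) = t^3 + 6*t^2 + 8*t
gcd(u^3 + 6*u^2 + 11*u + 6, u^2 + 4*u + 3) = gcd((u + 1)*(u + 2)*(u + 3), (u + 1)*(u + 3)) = u^2 + 4*u + 3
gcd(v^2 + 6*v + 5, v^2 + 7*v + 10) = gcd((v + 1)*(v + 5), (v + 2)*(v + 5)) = v + 5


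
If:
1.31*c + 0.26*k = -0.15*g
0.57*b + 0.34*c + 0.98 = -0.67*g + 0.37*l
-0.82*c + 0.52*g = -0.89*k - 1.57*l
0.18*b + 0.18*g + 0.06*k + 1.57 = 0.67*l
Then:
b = 12.3652319179241*l - 23.9473779874228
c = 0.283526041988515*l + 0.0232961190490904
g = 18.8986339885885 - 10.111314996258*l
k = 4.40491590166823*l - 11.0204346701638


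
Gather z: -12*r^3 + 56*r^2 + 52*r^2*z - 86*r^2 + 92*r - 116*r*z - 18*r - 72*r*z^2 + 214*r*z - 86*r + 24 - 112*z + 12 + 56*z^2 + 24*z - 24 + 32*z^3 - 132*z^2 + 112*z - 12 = -12*r^3 - 30*r^2 - 12*r + 32*z^3 + z^2*(-72*r - 76) + z*(52*r^2 + 98*r + 24)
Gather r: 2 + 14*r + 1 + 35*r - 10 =49*r - 7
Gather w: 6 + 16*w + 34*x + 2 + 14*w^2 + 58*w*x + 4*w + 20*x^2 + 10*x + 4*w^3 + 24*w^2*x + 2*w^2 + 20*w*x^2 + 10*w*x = 4*w^3 + w^2*(24*x + 16) + w*(20*x^2 + 68*x + 20) + 20*x^2 + 44*x + 8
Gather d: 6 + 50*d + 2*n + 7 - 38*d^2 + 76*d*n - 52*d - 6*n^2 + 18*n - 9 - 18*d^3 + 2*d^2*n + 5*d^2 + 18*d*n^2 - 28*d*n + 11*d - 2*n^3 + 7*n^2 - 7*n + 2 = -18*d^3 + d^2*(2*n - 33) + d*(18*n^2 + 48*n + 9) - 2*n^3 + n^2 + 13*n + 6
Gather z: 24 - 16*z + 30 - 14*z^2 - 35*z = -14*z^2 - 51*z + 54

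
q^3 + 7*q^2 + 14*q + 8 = (q + 1)*(q + 2)*(q + 4)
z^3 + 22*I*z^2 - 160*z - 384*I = (z + 6*I)*(z + 8*I)^2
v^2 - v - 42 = (v - 7)*(v + 6)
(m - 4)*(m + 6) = m^2 + 2*m - 24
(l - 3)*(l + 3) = l^2 - 9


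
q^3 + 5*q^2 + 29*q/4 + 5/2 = (q + 1/2)*(q + 2)*(q + 5/2)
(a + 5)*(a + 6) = a^2 + 11*a + 30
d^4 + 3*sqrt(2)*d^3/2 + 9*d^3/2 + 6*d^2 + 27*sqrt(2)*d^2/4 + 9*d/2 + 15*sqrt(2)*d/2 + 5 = (d + 2)*(d + 5/2)*(d + sqrt(2)/2)*(d + sqrt(2))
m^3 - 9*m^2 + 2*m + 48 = (m - 8)*(m - 3)*(m + 2)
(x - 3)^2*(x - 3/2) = x^3 - 15*x^2/2 + 18*x - 27/2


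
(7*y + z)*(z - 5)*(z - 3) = 7*y*z^2 - 56*y*z + 105*y + z^3 - 8*z^2 + 15*z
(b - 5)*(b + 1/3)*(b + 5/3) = b^3 - 3*b^2 - 85*b/9 - 25/9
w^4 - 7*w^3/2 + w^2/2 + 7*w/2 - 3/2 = (w - 3)*(w - 1)*(w - 1/2)*(w + 1)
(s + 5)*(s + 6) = s^2 + 11*s + 30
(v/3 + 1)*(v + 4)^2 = v^3/3 + 11*v^2/3 + 40*v/3 + 16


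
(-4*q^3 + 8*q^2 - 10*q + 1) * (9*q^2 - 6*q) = -36*q^5 + 96*q^4 - 138*q^3 + 69*q^2 - 6*q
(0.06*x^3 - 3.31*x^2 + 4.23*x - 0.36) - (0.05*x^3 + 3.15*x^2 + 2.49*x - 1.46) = 0.01*x^3 - 6.46*x^2 + 1.74*x + 1.1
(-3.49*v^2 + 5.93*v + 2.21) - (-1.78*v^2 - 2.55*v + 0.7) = -1.71*v^2 + 8.48*v + 1.51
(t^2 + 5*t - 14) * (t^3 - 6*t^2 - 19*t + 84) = t^5 - t^4 - 63*t^3 + 73*t^2 + 686*t - 1176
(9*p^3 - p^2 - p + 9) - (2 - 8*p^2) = 9*p^3 + 7*p^2 - p + 7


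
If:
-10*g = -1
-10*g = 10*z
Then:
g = 1/10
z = -1/10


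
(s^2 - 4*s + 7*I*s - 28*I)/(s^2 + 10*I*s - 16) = (s^2 + s*(-4 + 7*I) - 28*I)/(s^2 + 10*I*s - 16)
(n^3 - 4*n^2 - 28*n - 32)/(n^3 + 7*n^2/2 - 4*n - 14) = 2*(n^2 - 6*n - 16)/(2*n^2 + 3*n - 14)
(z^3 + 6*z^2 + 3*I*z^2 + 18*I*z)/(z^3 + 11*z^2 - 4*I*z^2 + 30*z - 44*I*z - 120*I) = z*(z + 3*I)/(z^2 + z*(5 - 4*I) - 20*I)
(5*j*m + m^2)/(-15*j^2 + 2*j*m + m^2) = -m/(3*j - m)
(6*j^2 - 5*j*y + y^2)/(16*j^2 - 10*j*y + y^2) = (-3*j + y)/(-8*j + y)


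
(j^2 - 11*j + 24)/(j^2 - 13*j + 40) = (j - 3)/(j - 5)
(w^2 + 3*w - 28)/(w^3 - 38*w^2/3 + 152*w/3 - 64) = 3*(w + 7)/(3*w^2 - 26*w + 48)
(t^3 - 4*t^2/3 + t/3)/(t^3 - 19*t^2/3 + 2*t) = (t - 1)/(t - 6)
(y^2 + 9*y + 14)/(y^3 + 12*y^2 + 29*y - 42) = (y + 2)/(y^2 + 5*y - 6)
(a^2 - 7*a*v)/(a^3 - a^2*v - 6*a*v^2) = (-a + 7*v)/(-a^2 + a*v + 6*v^2)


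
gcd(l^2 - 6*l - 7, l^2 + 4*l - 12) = 1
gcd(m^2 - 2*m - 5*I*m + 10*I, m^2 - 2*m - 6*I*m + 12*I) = m - 2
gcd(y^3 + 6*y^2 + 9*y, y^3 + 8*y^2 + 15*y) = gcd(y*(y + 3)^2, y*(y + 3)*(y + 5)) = y^2 + 3*y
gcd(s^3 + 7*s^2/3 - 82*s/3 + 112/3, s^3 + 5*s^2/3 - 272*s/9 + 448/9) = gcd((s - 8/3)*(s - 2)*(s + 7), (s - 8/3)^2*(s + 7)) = s^2 + 13*s/3 - 56/3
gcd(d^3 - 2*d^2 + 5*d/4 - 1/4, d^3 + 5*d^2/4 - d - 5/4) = d - 1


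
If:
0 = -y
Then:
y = 0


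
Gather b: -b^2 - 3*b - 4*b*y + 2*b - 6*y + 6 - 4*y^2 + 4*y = -b^2 + b*(-4*y - 1) - 4*y^2 - 2*y + 6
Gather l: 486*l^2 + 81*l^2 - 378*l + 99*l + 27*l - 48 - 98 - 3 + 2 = 567*l^2 - 252*l - 147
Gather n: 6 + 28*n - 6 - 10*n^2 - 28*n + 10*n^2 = 0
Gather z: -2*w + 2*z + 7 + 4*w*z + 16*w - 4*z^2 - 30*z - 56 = 14*w - 4*z^2 + z*(4*w - 28) - 49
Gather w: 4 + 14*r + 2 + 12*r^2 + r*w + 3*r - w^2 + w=12*r^2 + 17*r - w^2 + w*(r + 1) + 6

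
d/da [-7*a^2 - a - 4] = -14*a - 1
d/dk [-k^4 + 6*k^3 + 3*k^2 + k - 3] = -4*k^3 + 18*k^2 + 6*k + 1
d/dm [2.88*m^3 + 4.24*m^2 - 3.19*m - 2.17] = 8.64*m^2 + 8.48*m - 3.19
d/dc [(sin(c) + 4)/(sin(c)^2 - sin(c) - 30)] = (-8*sin(c) + cos(c)^2 - 27)*cos(c)/(sin(c) + cos(c)^2 + 29)^2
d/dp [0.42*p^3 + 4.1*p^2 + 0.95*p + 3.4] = 1.26*p^2 + 8.2*p + 0.95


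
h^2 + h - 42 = (h - 6)*(h + 7)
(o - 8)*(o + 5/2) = o^2 - 11*o/2 - 20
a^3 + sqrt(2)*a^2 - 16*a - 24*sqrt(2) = (a - 3*sqrt(2))*(a + 2*sqrt(2))^2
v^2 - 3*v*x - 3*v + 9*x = (v - 3)*(v - 3*x)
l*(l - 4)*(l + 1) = l^3 - 3*l^2 - 4*l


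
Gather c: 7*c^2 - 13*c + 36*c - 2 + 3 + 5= 7*c^2 + 23*c + 6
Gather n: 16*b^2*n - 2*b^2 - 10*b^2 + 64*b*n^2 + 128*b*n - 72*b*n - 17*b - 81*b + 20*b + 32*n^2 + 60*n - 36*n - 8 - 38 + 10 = -12*b^2 - 78*b + n^2*(64*b + 32) + n*(16*b^2 + 56*b + 24) - 36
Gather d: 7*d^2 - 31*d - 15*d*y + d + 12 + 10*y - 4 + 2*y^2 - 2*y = 7*d^2 + d*(-15*y - 30) + 2*y^2 + 8*y + 8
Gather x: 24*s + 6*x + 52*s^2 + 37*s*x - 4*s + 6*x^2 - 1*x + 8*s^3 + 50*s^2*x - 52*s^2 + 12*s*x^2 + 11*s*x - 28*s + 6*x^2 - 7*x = 8*s^3 - 8*s + x^2*(12*s + 12) + x*(50*s^2 + 48*s - 2)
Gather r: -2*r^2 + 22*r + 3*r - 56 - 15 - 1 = -2*r^2 + 25*r - 72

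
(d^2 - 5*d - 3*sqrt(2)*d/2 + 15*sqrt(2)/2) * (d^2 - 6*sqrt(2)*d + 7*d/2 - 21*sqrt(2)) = d^4 - 15*sqrt(2)*d^3/2 - 3*d^3/2 + d^2/2 + 45*sqrt(2)*d^2/4 - 27*d + 525*sqrt(2)*d/4 - 315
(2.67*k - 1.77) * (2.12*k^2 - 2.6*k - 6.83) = 5.6604*k^3 - 10.6944*k^2 - 13.6341*k + 12.0891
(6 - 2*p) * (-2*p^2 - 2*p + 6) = 4*p^3 - 8*p^2 - 24*p + 36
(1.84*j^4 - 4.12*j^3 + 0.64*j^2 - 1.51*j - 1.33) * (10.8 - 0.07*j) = -0.1288*j^5 + 20.1604*j^4 - 44.5408*j^3 + 7.0177*j^2 - 16.2149*j - 14.364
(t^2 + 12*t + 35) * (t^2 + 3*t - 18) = t^4 + 15*t^3 + 53*t^2 - 111*t - 630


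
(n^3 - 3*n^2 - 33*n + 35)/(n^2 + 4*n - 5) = n - 7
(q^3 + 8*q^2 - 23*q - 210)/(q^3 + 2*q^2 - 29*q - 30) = (q + 7)/(q + 1)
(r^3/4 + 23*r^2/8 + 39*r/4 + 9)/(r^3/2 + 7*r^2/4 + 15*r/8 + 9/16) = 2*(r^2 + 10*r + 24)/(4*r^2 + 8*r + 3)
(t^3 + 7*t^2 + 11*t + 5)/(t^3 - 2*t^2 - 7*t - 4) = (t + 5)/(t - 4)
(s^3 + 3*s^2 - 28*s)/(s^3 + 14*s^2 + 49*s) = (s - 4)/(s + 7)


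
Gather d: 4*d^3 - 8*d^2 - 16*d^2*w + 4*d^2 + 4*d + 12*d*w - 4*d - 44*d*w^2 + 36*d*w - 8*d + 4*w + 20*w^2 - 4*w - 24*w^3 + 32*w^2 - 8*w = 4*d^3 + d^2*(-16*w - 4) + d*(-44*w^2 + 48*w - 8) - 24*w^3 + 52*w^2 - 8*w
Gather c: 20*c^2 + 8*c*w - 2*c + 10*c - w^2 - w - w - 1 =20*c^2 + c*(8*w + 8) - w^2 - 2*w - 1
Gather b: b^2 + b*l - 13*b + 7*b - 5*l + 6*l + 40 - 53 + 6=b^2 + b*(l - 6) + l - 7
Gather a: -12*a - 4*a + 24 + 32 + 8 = 64 - 16*a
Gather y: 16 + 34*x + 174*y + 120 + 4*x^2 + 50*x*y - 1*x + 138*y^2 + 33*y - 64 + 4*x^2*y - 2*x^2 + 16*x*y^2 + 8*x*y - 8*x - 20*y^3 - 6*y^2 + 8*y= 2*x^2 + 25*x - 20*y^3 + y^2*(16*x + 132) + y*(4*x^2 + 58*x + 215) + 72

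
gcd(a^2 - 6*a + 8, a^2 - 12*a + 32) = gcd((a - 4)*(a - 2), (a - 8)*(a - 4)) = a - 4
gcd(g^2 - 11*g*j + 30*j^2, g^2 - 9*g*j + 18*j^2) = g - 6*j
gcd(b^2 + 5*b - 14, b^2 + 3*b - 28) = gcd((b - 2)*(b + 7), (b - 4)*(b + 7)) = b + 7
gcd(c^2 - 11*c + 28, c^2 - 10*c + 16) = 1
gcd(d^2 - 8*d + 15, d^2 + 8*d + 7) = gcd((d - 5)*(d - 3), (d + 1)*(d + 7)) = 1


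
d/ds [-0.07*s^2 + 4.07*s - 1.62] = 4.07 - 0.14*s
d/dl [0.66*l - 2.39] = 0.660000000000000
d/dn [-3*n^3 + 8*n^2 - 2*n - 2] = -9*n^2 + 16*n - 2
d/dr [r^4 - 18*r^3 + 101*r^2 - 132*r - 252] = 4*r^3 - 54*r^2 + 202*r - 132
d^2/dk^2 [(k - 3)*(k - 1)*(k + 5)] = 6*k + 2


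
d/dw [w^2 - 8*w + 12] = 2*w - 8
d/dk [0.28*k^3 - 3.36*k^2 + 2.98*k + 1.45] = 0.84*k^2 - 6.72*k + 2.98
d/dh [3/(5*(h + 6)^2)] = -6/(5*(h + 6)^3)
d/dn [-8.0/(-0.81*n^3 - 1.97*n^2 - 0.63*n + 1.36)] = (-19.44*n^2 - 31.52*n - 5.04)/(0.81*n^3 + 1.97*n^2 + 0.63*n - 1.36)^2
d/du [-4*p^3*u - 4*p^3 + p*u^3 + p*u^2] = p*(-4*p^2 + 3*u^2 + 2*u)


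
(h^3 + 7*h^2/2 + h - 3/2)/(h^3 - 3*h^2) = (h^3 + 7*h^2/2 + h - 3/2)/(h^2*(h - 3))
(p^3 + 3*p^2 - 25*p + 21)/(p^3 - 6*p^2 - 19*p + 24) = (p^2 + 4*p - 21)/(p^2 - 5*p - 24)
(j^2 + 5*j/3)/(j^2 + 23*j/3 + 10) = j/(j + 6)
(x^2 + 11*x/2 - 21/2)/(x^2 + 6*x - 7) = (x - 3/2)/(x - 1)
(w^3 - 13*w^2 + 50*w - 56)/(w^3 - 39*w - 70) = (w^2 - 6*w + 8)/(w^2 + 7*w + 10)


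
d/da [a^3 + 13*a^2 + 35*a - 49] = 3*a^2 + 26*a + 35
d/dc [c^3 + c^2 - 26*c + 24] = 3*c^2 + 2*c - 26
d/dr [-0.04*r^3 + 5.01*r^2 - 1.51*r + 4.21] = -0.12*r^2 + 10.02*r - 1.51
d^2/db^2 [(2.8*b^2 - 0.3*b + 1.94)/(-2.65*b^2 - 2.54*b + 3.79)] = (41.9071*b^3 - 250.4727*b^2 - 60.27054*b - 138.663988)/(18.609625*b^6 + 53.51145*b^5 - 28.555605*b^4 - 136.675876*b^3 + 40.839903*b^2 + 109.454442*b - 54.439939)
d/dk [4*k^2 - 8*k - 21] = 8*k - 8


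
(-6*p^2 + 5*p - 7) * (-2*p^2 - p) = 12*p^4 - 4*p^3 + 9*p^2 + 7*p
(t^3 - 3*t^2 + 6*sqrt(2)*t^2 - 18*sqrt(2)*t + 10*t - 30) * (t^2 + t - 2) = t^5 - 2*t^4 + 6*sqrt(2)*t^4 - 12*sqrt(2)*t^3 + 5*t^3 - 30*sqrt(2)*t^2 - 14*t^2 - 50*t + 36*sqrt(2)*t + 60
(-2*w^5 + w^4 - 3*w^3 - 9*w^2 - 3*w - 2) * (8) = -16*w^5 + 8*w^4 - 24*w^3 - 72*w^2 - 24*w - 16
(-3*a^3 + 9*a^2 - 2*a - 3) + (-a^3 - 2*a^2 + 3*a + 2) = -4*a^3 + 7*a^2 + a - 1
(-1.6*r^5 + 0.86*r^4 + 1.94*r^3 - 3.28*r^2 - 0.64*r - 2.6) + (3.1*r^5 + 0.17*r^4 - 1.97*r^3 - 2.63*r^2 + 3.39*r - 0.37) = 1.5*r^5 + 1.03*r^4 - 0.03*r^3 - 5.91*r^2 + 2.75*r - 2.97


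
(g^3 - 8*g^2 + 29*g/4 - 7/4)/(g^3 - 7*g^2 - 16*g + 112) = (g^2 - g + 1/4)/(g^2 - 16)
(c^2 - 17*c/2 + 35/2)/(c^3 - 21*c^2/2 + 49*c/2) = (c - 5)/(c*(c - 7))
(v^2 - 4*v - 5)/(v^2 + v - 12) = (v^2 - 4*v - 5)/(v^2 + v - 12)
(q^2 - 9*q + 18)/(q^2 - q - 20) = (-q^2 + 9*q - 18)/(-q^2 + q + 20)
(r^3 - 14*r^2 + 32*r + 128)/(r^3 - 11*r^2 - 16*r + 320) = (r + 2)/(r + 5)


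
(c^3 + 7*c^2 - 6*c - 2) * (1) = c^3 + 7*c^2 - 6*c - 2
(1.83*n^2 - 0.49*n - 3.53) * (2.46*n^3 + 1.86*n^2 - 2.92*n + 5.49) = 4.5018*n^5 + 2.1984*n^4 - 14.9388*n^3 + 4.9117*n^2 + 7.6175*n - 19.3797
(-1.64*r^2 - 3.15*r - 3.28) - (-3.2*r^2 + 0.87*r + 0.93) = 1.56*r^2 - 4.02*r - 4.21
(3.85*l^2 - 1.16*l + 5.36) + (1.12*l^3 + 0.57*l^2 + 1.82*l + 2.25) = 1.12*l^3 + 4.42*l^2 + 0.66*l + 7.61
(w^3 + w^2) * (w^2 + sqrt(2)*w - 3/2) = w^5 + w^4 + sqrt(2)*w^4 - 3*w^3/2 + sqrt(2)*w^3 - 3*w^2/2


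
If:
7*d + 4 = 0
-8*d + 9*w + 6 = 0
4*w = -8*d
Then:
No Solution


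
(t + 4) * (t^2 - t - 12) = t^3 + 3*t^2 - 16*t - 48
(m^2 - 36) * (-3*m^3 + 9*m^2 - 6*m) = -3*m^5 + 9*m^4 + 102*m^3 - 324*m^2 + 216*m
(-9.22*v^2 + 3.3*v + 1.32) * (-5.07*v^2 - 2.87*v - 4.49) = 46.7454*v^4 + 9.7304*v^3 + 25.2344*v^2 - 18.6054*v - 5.9268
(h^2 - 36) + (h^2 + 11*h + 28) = 2*h^2 + 11*h - 8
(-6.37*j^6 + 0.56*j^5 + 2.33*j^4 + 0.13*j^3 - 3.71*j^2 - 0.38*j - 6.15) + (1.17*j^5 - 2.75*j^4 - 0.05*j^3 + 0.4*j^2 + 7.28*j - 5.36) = -6.37*j^6 + 1.73*j^5 - 0.42*j^4 + 0.08*j^3 - 3.31*j^2 + 6.9*j - 11.51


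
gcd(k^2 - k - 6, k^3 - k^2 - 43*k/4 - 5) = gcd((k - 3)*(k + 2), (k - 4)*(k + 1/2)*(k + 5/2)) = 1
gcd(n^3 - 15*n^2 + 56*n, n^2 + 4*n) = n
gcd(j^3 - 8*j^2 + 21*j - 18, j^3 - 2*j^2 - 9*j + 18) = j^2 - 5*j + 6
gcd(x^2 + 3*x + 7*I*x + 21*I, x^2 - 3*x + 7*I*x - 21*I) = x + 7*I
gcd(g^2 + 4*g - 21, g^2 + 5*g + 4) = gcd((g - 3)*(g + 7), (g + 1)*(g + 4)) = 1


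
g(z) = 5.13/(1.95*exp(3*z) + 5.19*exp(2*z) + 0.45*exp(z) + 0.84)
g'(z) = 5.13*(-5.85*exp(3*z) - 10.38*exp(2*z) - 0.45*exp(z))/(1.95*exp(3*z) + 5.19*exp(2*z) + 0.45*exp(z) + 0.84)^2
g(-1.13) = 3.22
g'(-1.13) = -2.88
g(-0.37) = 1.20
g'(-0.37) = -2.02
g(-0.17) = 0.84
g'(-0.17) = -1.56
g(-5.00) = 6.08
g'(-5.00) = -0.03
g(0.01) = 0.60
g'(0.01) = -1.18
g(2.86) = 0.00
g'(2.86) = -0.00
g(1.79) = 0.01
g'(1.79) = -0.02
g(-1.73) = 4.69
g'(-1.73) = -1.88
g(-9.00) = 6.11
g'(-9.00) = 0.00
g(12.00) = 0.00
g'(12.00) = 0.00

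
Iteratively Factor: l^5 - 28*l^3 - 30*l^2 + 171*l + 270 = (l + 2)*(l^4 - 2*l^3 - 24*l^2 + 18*l + 135) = (l + 2)*(l + 3)*(l^3 - 5*l^2 - 9*l + 45) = (l + 2)*(l + 3)^2*(l^2 - 8*l + 15) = (l - 5)*(l + 2)*(l + 3)^2*(l - 3)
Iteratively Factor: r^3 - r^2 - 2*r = (r + 1)*(r^2 - 2*r) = (r - 2)*(r + 1)*(r)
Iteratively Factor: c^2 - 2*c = (c)*(c - 2)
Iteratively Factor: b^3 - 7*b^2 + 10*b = (b)*(b^2 - 7*b + 10) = b*(b - 5)*(b - 2)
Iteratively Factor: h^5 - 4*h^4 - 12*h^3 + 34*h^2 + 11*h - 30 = (h - 2)*(h^4 - 2*h^3 - 16*h^2 + 2*h + 15) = (h - 2)*(h + 3)*(h^3 - 5*h^2 - h + 5) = (h - 2)*(h + 1)*(h + 3)*(h^2 - 6*h + 5) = (h - 2)*(h - 1)*(h + 1)*(h + 3)*(h - 5)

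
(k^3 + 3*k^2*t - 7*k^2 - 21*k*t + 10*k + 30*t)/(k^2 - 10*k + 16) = (k^2 + 3*k*t - 5*k - 15*t)/(k - 8)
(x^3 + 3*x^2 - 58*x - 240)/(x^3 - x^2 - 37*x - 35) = (x^2 - 2*x - 48)/(x^2 - 6*x - 7)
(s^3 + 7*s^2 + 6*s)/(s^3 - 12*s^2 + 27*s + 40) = s*(s + 6)/(s^2 - 13*s + 40)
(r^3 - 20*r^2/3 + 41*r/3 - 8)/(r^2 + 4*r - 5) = (r^2 - 17*r/3 + 8)/(r + 5)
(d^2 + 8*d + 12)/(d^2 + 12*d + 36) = (d + 2)/(d + 6)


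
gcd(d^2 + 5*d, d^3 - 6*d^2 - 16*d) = d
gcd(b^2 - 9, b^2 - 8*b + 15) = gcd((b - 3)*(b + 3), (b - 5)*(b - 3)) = b - 3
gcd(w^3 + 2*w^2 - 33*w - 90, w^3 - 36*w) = w - 6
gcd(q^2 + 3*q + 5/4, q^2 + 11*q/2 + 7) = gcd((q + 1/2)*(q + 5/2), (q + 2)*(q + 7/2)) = 1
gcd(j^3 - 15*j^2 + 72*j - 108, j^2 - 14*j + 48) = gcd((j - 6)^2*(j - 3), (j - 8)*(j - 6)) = j - 6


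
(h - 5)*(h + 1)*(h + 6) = h^3 + 2*h^2 - 29*h - 30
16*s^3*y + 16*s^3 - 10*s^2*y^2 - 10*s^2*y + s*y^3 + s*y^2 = (-8*s + y)*(-2*s + y)*(s*y + s)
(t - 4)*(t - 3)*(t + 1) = t^3 - 6*t^2 + 5*t + 12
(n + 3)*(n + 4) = n^2 + 7*n + 12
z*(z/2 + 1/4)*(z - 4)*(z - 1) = z^4/2 - 9*z^3/4 + 3*z^2/4 + z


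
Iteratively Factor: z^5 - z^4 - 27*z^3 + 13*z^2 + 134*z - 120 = (z - 5)*(z^4 + 4*z^3 - 7*z^2 - 22*z + 24) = (z - 5)*(z - 1)*(z^3 + 5*z^2 - 2*z - 24) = (z - 5)*(z - 1)*(z + 3)*(z^2 + 2*z - 8) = (z - 5)*(z - 1)*(z + 3)*(z + 4)*(z - 2)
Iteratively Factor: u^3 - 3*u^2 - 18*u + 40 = (u - 2)*(u^2 - u - 20) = (u - 5)*(u - 2)*(u + 4)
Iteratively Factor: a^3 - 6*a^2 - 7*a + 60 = (a - 4)*(a^2 - 2*a - 15) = (a - 4)*(a + 3)*(a - 5)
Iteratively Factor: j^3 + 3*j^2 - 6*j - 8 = (j + 1)*(j^2 + 2*j - 8) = (j - 2)*(j + 1)*(j + 4)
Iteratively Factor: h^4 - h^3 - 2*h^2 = (h - 2)*(h^3 + h^2) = h*(h - 2)*(h^2 + h) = h*(h - 2)*(h + 1)*(h)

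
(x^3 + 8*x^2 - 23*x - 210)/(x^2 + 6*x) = x + 2 - 35/x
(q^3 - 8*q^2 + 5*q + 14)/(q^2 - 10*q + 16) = (q^2 - 6*q - 7)/(q - 8)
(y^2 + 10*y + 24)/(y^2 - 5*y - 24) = (y^2 + 10*y + 24)/(y^2 - 5*y - 24)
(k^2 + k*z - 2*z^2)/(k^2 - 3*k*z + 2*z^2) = (-k - 2*z)/(-k + 2*z)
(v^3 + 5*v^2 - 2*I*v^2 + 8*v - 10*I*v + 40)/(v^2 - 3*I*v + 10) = (v^2 + v*(5 - 4*I) - 20*I)/(v - 5*I)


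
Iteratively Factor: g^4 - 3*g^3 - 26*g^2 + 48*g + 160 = (g + 2)*(g^3 - 5*g^2 - 16*g + 80) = (g - 4)*(g + 2)*(g^2 - g - 20) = (g - 4)*(g + 2)*(g + 4)*(g - 5)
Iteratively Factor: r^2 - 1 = (r - 1)*(r + 1)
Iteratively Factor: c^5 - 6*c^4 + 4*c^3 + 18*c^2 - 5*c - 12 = (c - 4)*(c^4 - 2*c^3 - 4*c^2 + 2*c + 3) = (c - 4)*(c - 3)*(c^3 + c^2 - c - 1) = (c - 4)*(c - 3)*(c - 1)*(c^2 + 2*c + 1) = (c - 4)*(c - 3)*(c - 1)*(c + 1)*(c + 1)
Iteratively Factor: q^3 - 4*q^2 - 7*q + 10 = (q - 1)*(q^2 - 3*q - 10) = (q - 1)*(q + 2)*(q - 5)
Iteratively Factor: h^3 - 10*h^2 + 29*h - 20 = (h - 5)*(h^2 - 5*h + 4) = (h - 5)*(h - 1)*(h - 4)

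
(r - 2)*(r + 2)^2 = r^3 + 2*r^2 - 4*r - 8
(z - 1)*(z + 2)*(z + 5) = z^3 + 6*z^2 + 3*z - 10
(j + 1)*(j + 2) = j^2 + 3*j + 2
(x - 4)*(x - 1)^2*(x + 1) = x^4 - 5*x^3 + 3*x^2 + 5*x - 4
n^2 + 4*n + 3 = (n + 1)*(n + 3)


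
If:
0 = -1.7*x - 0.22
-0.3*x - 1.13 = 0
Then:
No Solution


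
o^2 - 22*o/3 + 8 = (o - 6)*(o - 4/3)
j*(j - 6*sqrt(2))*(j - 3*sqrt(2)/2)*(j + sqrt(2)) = j^4 - 13*sqrt(2)*j^3/2 + 3*j^2 + 18*sqrt(2)*j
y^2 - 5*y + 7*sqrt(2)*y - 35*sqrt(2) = (y - 5)*(y + 7*sqrt(2))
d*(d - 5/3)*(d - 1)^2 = d^4 - 11*d^3/3 + 13*d^2/3 - 5*d/3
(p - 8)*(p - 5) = p^2 - 13*p + 40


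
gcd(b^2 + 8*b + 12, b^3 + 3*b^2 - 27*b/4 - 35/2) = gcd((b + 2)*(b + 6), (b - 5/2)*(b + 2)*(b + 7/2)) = b + 2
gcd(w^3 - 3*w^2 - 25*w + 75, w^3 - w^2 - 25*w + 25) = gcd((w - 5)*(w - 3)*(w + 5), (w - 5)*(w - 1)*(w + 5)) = w^2 - 25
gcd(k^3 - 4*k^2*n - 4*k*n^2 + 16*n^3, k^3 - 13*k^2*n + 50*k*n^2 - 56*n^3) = k^2 - 6*k*n + 8*n^2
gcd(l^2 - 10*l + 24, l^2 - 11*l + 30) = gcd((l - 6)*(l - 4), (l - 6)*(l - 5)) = l - 6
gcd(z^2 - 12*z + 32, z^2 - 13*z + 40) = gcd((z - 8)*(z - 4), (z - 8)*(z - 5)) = z - 8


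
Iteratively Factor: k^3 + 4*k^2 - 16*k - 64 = (k + 4)*(k^2 - 16) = (k - 4)*(k + 4)*(k + 4)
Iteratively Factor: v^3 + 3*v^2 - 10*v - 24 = (v + 4)*(v^2 - v - 6) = (v - 3)*(v + 4)*(v + 2)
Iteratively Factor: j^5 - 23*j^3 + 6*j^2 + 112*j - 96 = (j - 4)*(j^4 + 4*j^3 - 7*j^2 - 22*j + 24) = (j - 4)*(j - 2)*(j^3 + 6*j^2 + 5*j - 12) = (j - 4)*(j - 2)*(j - 1)*(j^2 + 7*j + 12) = (j - 4)*(j - 2)*(j - 1)*(j + 3)*(j + 4)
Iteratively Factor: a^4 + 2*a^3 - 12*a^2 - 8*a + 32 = (a + 4)*(a^3 - 2*a^2 - 4*a + 8) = (a - 2)*(a + 4)*(a^2 - 4) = (a - 2)^2*(a + 4)*(a + 2)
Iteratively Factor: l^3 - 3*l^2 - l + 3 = (l - 1)*(l^2 - 2*l - 3) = (l - 3)*(l - 1)*(l + 1)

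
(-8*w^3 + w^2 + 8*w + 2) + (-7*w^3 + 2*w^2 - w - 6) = -15*w^3 + 3*w^2 + 7*w - 4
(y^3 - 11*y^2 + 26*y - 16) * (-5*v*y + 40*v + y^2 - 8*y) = -5*v*y^4 + 95*v*y^3 - 570*v*y^2 + 1120*v*y - 640*v + y^5 - 19*y^4 + 114*y^3 - 224*y^2 + 128*y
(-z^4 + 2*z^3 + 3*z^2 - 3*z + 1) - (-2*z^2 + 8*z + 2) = -z^4 + 2*z^3 + 5*z^2 - 11*z - 1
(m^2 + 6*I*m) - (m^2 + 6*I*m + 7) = -7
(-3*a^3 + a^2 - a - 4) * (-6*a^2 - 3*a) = 18*a^5 + 3*a^4 + 3*a^3 + 27*a^2 + 12*a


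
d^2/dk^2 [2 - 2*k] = 0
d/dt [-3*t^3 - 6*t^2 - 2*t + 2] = -9*t^2 - 12*t - 2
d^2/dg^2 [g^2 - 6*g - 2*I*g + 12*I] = 2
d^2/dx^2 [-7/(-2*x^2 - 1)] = 28*(6*x^2 - 1)/(2*x^2 + 1)^3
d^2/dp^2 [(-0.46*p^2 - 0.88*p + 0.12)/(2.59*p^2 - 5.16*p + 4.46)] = (-24.101504*p^3 + 36.711696*p^2 + 51.369024*p - 55.1864)/(17.373979*p^6 - 103.841388*p^5 + 296.63529*p^4 - 495.01944*p^3 + 510.80826*p^2 - 307.921968*p + 88.716536)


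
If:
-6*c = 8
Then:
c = -4/3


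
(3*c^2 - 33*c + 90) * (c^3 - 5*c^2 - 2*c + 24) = 3*c^5 - 48*c^4 + 249*c^3 - 312*c^2 - 972*c + 2160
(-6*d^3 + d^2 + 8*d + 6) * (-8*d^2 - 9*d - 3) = 48*d^5 + 46*d^4 - 55*d^3 - 123*d^2 - 78*d - 18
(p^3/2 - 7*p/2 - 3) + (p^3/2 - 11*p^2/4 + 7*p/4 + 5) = p^3 - 11*p^2/4 - 7*p/4 + 2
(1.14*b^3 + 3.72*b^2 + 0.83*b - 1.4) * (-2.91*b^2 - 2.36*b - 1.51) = -3.3174*b^5 - 13.5156*b^4 - 12.9159*b^3 - 3.502*b^2 + 2.0507*b + 2.114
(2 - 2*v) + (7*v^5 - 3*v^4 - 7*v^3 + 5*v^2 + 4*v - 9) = 7*v^5 - 3*v^4 - 7*v^3 + 5*v^2 + 2*v - 7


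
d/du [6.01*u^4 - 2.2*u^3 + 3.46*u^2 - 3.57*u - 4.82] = 24.04*u^3 - 6.6*u^2 + 6.92*u - 3.57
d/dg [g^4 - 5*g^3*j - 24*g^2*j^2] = g*(4*g^2 - 15*g*j - 48*j^2)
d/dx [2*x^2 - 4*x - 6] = 4*x - 4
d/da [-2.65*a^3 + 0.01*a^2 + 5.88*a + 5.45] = -7.95*a^2 + 0.02*a + 5.88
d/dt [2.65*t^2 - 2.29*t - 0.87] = 5.3*t - 2.29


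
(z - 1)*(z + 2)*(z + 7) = z^3 + 8*z^2 + 5*z - 14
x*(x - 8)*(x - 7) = x^3 - 15*x^2 + 56*x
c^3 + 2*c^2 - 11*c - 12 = (c - 3)*(c + 1)*(c + 4)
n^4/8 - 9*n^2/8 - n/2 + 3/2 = (n/4 + 1/2)*(n/2 + 1)*(n - 3)*(n - 1)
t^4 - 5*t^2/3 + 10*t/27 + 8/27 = (t - 1)*(t - 2/3)*(t + 1/3)*(t + 4/3)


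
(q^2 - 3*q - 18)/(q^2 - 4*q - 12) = (q + 3)/(q + 2)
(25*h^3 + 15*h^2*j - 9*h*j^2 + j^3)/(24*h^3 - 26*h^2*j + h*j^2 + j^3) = (25*h^3 + 15*h^2*j - 9*h*j^2 + j^3)/(24*h^3 - 26*h^2*j + h*j^2 + j^3)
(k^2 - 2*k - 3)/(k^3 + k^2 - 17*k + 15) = (k + 1)/(k^2 + 4*k - 5)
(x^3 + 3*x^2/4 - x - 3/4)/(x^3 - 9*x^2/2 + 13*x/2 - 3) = (4*x^2 + 7*x + 3)/(2*(2*x^2 - 7*x + 6))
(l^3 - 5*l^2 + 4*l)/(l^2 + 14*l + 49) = l*(l^2 - 5*l + 4)/(l^2 + 14*l + 49)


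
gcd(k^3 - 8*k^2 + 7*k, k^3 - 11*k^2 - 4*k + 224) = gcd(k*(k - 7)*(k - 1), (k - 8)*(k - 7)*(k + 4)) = k - 7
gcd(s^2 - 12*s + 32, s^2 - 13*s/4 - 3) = s - 4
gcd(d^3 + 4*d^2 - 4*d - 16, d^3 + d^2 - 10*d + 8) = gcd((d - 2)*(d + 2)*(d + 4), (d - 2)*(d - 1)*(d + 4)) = d^2 + 2*d - 8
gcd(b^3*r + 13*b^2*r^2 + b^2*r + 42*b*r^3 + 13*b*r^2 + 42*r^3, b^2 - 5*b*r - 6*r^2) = 1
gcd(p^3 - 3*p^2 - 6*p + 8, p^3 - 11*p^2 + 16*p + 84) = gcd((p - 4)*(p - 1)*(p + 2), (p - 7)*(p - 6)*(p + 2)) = p + 2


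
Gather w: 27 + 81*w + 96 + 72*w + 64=153*w + 187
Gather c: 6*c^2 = 6*c^2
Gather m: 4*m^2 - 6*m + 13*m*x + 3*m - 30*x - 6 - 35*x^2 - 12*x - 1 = 4*m^2 + m*(13*x - 3) - 35*x^2 - 42*x - 7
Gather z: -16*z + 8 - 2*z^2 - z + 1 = -2*z^2 - 17*z + 9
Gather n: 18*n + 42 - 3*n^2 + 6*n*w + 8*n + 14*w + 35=-3*n^2 + n*(6*w + 26) + 14*w + 77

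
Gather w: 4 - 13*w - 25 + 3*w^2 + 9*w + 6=3*w^2 - 4*w - 15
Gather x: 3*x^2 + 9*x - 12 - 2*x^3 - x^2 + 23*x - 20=-2*x^3 + 2*x^2 + 32*x - 32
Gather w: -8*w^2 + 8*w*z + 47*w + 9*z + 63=-8*w^2 + w*(8*z + 47) + 9*z + 63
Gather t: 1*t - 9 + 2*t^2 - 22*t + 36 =2*t^2 - 21*t + 27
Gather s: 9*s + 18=9*s + 18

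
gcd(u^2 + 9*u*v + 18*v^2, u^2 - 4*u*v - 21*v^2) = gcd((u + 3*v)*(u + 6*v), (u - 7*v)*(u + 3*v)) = u + 3*v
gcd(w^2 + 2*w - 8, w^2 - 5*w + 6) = w - 2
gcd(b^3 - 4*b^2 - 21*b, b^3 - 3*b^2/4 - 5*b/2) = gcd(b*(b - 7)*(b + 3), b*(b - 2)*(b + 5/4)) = b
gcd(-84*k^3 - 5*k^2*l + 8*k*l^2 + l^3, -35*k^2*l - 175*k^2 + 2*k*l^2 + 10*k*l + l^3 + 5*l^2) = 7*k + l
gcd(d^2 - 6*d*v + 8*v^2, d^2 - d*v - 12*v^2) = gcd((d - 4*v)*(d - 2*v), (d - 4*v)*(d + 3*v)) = -d + 4*v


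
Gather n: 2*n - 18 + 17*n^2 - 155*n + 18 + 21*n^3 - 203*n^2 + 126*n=21*n^3 - 186*n^2 - 27*n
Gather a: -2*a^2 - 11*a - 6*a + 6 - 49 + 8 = -2*a^2 - 17*a - 35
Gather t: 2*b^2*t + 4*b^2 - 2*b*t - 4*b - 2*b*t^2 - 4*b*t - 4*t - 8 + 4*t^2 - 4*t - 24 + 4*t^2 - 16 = 4*b^2 - 4*b + t^2*(8 - 2*b) + t*(2*b^2 - 6*b - 8) - 48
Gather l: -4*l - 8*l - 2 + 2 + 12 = 12 - 12*l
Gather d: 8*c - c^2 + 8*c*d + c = -c^2 + 8*c*d + 9*c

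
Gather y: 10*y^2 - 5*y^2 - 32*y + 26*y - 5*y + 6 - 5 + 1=5*y^2 - 11*y + 2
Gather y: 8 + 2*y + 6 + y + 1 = 3*y + 15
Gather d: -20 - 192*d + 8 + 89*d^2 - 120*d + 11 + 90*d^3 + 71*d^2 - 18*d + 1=90*d^3 + 160*d^2 - 330*d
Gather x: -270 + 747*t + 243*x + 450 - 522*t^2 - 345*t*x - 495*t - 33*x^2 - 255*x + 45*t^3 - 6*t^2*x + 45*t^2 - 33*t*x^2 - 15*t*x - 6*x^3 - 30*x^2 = 45*t^3 - 477*t^2 + 252*t - 6*x^3 + x^2*(-33*t - 63) + x*(-6*t^2 - 360*t - 12) + 180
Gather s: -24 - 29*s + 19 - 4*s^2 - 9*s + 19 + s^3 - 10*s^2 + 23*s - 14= s^3 - 14*s^2 - 15*s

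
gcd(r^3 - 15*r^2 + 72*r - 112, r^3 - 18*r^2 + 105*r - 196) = r^2 - 11*r + 28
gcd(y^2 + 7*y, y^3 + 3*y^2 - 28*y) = y^2 + 7*y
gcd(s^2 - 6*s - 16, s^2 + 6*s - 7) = 1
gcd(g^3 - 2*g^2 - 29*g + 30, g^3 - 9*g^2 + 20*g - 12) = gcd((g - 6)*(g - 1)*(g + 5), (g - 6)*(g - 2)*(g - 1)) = g^2 - 7*g + 6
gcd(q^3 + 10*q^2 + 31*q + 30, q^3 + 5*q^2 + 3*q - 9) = q + 3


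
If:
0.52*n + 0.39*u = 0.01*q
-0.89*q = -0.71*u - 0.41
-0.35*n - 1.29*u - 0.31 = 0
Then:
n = 0.23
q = 0.22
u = -0.30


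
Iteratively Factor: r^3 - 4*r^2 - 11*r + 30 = (r + 3)*(r^2 - 7*r + 10) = (r - 2)*(r + 3)*(r - 5)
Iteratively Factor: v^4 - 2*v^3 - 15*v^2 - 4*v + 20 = (v - 5)*(v^3 + 3*v^2 - 4) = (v - 5)*(v - 1)*(v^2 + 4*v + 4) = (v - 5)*(v - 1)*(v + 2)*(v + 2)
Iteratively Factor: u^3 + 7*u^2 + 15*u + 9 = (u + 3)*(u^2 + 4*u + 3) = (u + 3)^2*(u + 1)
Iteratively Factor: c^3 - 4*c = (c + 2)*(c^2 - 2*c) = c*(c + 2)*(c - 2)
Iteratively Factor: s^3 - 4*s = (s - 2)*(s^2 + 2*s) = (s - 2)*(s + 2)*(s)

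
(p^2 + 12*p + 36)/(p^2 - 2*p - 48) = (p + 6)/(p - 8)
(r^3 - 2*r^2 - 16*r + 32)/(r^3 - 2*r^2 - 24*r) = (r^2 - 6*r + 8)/(r*(r - 6))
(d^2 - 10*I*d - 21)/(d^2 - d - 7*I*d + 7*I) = (d - 3*I)/(d - 1)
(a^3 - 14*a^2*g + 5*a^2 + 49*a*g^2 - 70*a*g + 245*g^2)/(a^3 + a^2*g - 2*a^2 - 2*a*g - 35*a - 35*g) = (a^2 - 14*a*g + 49*g^2)/(a^2 + a*g - 7*a - 7*g)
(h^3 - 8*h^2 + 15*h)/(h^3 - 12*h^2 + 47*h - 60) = h/(h - 4)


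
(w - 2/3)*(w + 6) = w^2 + 16*w/3 - 4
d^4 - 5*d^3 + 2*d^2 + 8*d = d*(d - 4)*(d - 2)*(d + 1)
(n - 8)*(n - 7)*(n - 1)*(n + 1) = n^4 - 15*n^3 + 55*n^2 + 15*n - 56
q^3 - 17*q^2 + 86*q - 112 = (q - 8)*(q - 7)*(q - 2)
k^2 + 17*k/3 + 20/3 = (k + 5/3)*(k + 4)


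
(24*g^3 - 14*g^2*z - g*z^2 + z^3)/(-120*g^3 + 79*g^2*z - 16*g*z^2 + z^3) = (-8*g^2 + 2*g*z + z^2)/(40*g^2 - 13*g*z + z^2)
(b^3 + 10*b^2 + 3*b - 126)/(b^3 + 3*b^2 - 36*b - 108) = (b^2 + 4*b - 21)/(b^2 - 3*b - 18)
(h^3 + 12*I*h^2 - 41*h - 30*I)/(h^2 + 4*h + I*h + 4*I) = (h^2 + 11*I*h - 30)/(h + 4)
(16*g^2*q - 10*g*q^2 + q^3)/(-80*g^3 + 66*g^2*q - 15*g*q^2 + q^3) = q/(-5*g + q)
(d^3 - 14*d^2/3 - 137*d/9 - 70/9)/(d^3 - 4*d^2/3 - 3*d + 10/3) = (3*d^2 - 19*d - 14)/(3*(d^2 - 3*d + 2))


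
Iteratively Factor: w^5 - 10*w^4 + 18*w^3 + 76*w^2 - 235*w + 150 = (w - 2)*(w^4 - 8*w^3 + 2*w^2 + 80*w - 75) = (w - 5)*(w - 2)*(w^3 - 3*w^2 - 13*w + 15) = (w - 5)*(w - 2)*(w - 1)*(w^2 - 2*w - 15) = (w - 5)*(w - 2)*(w - 1)*(w + 3)*(w - 5)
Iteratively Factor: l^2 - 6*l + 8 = (l - 4)*(l - 2)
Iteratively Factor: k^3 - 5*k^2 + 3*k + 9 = (k - 3)*(k^2 - 2*k - 3) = (k - 3)*(k + 1)*(k - 3)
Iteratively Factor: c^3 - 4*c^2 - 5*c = (c + 1)*(c^2 - 5*c) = (c - 5)*(c + 1)*(c)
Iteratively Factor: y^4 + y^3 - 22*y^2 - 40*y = (y + 4)*(y^3 - 3*y^2 - 10*y) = (y + 2)*(y + 4)*(y^2 - 5*y) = (y - 5)*(y + 2)*(y + 4)*(y)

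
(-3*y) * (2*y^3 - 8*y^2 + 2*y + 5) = -6*y^4 + 24*y^3 - 6*y^2 - 15*y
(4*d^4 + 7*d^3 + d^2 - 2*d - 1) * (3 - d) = -4*d^5 + 5*d^4 + 20*d^3 + 5*d^2 - 5*d - 3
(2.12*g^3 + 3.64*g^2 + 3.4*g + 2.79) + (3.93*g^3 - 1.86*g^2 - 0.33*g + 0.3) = 6.05*g^3 + 1.78*g^2 + 3.07*g + 3.09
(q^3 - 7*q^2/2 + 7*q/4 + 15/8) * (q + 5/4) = q^4 - 9*q^3/4 - 21*q^2/8 + 65*q/16 + 75/32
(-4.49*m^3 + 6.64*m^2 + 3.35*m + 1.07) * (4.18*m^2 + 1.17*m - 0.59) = -18.7682*m^5 + 22.5019*m^4 + 24.4209*m^3 + 4.4745*m^2 - 0.7246*m - 0.6313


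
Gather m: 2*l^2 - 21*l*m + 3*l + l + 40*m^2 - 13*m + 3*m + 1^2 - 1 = 2*l^2 + 4*l + 40*m^2 + m*(-21*l - 10)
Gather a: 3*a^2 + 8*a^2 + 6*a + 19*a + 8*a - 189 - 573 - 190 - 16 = 11*a^2 + 33*a - 968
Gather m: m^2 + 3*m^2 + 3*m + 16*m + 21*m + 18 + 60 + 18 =4*m^2 + 40*m + 96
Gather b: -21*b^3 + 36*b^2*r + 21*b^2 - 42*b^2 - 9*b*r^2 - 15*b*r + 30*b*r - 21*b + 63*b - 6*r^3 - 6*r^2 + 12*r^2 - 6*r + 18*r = -21*b^3 + b^2*(36*r - 21) + b*(-9*r^2 + 15*r + 42) - 6*r^3 + 6*r^2 + 12*r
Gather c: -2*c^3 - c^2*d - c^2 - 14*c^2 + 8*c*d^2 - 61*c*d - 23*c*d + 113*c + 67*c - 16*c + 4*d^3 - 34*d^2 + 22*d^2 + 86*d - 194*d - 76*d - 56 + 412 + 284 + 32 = -2*c^3 + c^2*(-d - 15) + c*(8*d^2 - 84*d + 164) + 4*d^3 - 12*d^2 - 184*d + 672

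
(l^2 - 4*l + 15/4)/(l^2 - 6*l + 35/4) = (2*l - 3)/(2*l - 7)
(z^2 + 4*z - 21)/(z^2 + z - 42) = (z - 3)/(z - 6)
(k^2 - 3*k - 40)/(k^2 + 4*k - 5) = (k - 8)/(k - 1)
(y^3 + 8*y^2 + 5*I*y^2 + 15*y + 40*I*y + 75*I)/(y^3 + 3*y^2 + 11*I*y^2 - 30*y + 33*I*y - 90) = (y + 5)/(y + 6*I)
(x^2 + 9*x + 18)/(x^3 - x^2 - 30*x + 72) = (x + 3)/(x^2 - 7*x + 12)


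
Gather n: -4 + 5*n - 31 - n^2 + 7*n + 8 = -n^2 + 12*n - 27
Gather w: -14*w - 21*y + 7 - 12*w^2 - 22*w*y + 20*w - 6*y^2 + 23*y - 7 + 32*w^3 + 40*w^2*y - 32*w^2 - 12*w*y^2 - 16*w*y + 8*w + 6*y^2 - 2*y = 32*w^3 + w^2*(40*y - 44) + w*(-12*y^2 - 38*y + 14)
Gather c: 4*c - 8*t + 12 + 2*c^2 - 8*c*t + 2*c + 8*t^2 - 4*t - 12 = 2*c^2 + c*(6 - 8*t) + 8*t^2 - 12*t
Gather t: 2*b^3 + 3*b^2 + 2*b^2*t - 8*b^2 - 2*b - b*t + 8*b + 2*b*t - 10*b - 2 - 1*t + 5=2*b^3 - 5*b^2 - 4*b + t*(2*b^2 + b - 1) + 3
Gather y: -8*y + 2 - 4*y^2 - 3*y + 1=-4*y^2 - 11*y + 3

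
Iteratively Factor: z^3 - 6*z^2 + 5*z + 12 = (z - 3)*(z^2 - 3*z - 4) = (z - 3)*(z + 1)*(z - 4)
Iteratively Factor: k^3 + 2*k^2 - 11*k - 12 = (k + 4)*(k^2 - 2*k - 3) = (k - 3)*(k + 4)*(k + 1)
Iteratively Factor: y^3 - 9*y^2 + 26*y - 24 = (y - 2)*(y^2 - 7*y + 12) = (y - 3)*(y - 2)*(y - 4)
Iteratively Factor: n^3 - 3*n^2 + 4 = (n - 2)*(n^2 - n - 2) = (n - 2)*(n + 1)*(n - 2)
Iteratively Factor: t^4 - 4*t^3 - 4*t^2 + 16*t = (t - 4)*(t^3 - 4*t) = t*(t - 4)*(t^2 - 4) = t*(t - 4)*(t + 2)*(t - 2)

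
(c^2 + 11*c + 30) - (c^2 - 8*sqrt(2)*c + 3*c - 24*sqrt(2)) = 8*c + 8*sqrt(2)*c + 30 + 24*sqrt(2)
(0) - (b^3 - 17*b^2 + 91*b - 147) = -b^3 + 17*b^2 - 91*b + 147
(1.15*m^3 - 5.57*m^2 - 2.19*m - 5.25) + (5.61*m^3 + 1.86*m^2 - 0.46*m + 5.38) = 6.76*m^3 - 3.71*m^2 - 2.65*m + 0.13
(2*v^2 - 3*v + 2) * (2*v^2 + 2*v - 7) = 4*v^4 - 2*v^3 - 16*v^2 + 25*v - 14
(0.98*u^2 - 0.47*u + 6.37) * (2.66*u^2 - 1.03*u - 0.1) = 2.6068*u^4 - 2.2596*u^3 + 17.3303*u^2 - 6.5141*u - 0.637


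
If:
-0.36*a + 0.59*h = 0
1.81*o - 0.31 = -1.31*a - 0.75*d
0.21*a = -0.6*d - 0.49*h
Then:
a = 0.460096849254764 - 2.68637192629394*o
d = 2.27886296459342*o - 0.390302496698321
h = 0.280737060562229 - 1.63914219231495*o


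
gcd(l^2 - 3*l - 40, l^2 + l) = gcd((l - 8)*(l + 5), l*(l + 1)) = 1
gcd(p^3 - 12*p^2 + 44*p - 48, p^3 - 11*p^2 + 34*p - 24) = p^2 - 10*p + 24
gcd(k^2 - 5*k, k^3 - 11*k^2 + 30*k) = k^2 - 5*k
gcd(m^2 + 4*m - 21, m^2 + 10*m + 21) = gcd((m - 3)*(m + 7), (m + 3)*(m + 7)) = m + 7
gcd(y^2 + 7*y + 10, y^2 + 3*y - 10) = y + 5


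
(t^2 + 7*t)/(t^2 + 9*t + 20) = t*(t + 7)/(t^2 + 9*t + 20)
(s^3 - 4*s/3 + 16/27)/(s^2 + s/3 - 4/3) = (9*s^2 - 12*s + 4)/(9*(s - 1))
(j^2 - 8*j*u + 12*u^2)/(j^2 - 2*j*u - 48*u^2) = (-j^2 + 8*j*u - 12*u^2)/(-j^2 + 2*j*u + 48*u^2)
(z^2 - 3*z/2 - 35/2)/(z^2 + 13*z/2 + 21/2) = (z - 5)/(z + 3)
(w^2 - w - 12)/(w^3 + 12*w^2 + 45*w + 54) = (w - 4)/(w^2 + 9*w + 18)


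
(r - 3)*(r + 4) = r^2 + r - 12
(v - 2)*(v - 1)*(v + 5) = v^3 + 2*v^2 - 13*v + 10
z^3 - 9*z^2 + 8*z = z*(z - 8)*(z - 1)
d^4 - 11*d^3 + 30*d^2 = d^2*(d - 6)*(d - 5)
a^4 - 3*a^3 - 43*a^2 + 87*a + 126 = (a - 7)*(a - 3)*(a + 1)*(a + 6)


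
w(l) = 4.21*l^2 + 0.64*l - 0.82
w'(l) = 8.42*l + 0.64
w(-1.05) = 3.15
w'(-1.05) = -8.20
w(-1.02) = 2.91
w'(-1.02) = -7.95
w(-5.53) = 124.39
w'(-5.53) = -45.92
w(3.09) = 41.36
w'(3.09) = 26.66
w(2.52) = 27.53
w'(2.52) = 21.86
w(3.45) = 51.50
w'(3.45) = 29.69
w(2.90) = 36.44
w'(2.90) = 25.06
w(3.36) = 48.86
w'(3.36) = 28.93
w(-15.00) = 936.83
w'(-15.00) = -125.66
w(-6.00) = 146.90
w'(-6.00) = -49.88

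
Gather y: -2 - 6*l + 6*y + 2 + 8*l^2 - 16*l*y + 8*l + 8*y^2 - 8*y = 8*l^2 + 2*l + 8*y^2 + y*(-16*l - 2)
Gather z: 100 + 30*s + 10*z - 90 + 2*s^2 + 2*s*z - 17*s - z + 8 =2*s^2 + 13*s + z*(2*s + 9) + 18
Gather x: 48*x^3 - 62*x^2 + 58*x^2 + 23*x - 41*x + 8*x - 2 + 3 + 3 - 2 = 48*x^3 - 4*x^2 - 10*x + 2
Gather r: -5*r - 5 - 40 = -5*r - 45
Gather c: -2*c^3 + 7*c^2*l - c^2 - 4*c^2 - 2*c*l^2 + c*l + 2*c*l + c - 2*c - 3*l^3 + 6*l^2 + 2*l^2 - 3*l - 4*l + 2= -2*c^3 + c^2*(7*l - 5) + c*(-2*l^2 + 3*l - 1) - 3*l^3 + 8*l^2 - 7*l + 2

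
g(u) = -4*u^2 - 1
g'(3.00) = -24.00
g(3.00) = -37.00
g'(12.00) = -96.00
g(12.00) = -577.00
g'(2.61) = -20.88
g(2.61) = -28.25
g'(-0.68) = 5.44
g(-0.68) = -2.85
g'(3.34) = -26.72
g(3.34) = -45.62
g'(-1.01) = 8.08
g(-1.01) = -5.08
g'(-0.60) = 4.80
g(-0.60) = -2.44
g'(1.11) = -8.88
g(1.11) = -5.93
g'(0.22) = -1.76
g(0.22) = -1.19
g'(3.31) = -26.48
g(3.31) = -44.82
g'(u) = -8*u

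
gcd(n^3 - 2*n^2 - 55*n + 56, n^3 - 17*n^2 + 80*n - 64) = n^2 - 9*n + 8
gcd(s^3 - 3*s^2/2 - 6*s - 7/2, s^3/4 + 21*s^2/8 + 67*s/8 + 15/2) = 1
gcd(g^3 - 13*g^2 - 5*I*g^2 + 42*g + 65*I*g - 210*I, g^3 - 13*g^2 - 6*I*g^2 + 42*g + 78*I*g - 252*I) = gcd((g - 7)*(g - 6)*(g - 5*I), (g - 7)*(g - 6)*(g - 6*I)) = g^2 - 13*g + 42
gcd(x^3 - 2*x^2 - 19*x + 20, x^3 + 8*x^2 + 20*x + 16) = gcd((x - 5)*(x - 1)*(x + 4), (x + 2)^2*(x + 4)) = x + 4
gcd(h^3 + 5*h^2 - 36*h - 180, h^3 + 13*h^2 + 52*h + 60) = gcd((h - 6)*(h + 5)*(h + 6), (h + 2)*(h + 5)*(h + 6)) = h^2 + 11*h + 30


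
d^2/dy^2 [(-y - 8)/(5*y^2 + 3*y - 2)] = 2*(-(y + 8)*(10*y + 3)^2 + (15*y + 43)*(5*y^2 + 3*y - 2))/(5*y^2 + 3*y - 2)^3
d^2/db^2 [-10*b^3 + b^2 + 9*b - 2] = 2 - 60*b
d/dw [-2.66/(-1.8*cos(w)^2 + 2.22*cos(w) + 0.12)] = (9.576*cos(w) - 5.9052)*sin(w)/(-1.8*cos(w)^2 + 2.22*cos(w) + 0.12)^2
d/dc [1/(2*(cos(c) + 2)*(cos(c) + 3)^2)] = (3*cos(c) + 7)*sin(c)/(2*(cos(c) + 2)^2*(cos(c) + 3)^3)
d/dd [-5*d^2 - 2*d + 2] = -10*d - 2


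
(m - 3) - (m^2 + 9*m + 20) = -m^2 - 8*m - 23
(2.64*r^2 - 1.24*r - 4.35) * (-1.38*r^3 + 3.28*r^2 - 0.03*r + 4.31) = -3.6432*r^5 + 10.3704*r^4 + 1.8566*r^3 - 2.8524*r^2 - 5.2139*r - 18.7485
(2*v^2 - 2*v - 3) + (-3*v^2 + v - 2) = -v^2 - v - 5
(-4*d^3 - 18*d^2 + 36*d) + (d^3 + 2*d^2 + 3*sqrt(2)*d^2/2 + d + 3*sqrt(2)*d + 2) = -3*d^3 - 16*d^2 + 3*sqrt(2)*d^2/2 + 3*sqrt(2)*d + 37*d + 2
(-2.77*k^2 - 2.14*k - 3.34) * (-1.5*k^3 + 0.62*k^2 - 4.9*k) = 4.155*k^5 + 1.4926*k^4 + 17.2562*k^3 + 8.4152*k^2 + 16.366*k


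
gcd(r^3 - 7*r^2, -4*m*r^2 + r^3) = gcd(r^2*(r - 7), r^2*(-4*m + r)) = r^2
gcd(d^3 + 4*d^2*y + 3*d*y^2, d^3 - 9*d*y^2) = d^2 + 3*d*y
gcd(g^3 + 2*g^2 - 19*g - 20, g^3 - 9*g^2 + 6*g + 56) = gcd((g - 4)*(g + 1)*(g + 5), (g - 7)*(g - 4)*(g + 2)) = g - 4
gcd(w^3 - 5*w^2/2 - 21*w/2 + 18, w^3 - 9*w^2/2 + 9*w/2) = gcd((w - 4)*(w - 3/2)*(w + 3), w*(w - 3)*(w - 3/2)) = w - 3/2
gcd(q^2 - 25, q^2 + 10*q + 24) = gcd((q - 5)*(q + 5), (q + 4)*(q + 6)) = 1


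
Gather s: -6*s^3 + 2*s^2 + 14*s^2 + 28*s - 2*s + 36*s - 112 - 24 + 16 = -6*s^3 + 16*s^2 + 62*s - 120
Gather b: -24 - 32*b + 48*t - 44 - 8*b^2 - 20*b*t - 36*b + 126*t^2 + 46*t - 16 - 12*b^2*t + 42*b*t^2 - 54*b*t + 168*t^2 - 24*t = b^2*(-12*t - 8) + b*(42*t^2 - 74*t - 68) + 294*t^2 + 70*t - 84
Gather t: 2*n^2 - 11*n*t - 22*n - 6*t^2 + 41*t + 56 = 2*n^2 - 22*n - 6*t^2 + t*(41 - 11*n) + 56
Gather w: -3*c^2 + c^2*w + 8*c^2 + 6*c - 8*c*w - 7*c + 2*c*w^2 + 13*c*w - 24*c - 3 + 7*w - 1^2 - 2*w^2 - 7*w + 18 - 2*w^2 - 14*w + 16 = 5*c^2 - 25*c + w^2*(2*c - 4) + w*(c^2 + 5*c - 14) + 30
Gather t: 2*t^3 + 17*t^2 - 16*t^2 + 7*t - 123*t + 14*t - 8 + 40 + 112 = 2*t^3 + t^2 - 102*t + 144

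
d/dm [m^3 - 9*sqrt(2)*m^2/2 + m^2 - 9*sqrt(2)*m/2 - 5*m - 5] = 3*m^2 - 9*sqrt(2)*m + 2*m - 9*sqrt(2)/2 - 5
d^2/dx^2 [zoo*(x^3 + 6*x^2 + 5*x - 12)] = zoo*(x + 2)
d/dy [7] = 0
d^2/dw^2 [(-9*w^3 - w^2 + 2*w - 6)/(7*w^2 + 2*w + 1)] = 2*(139*w^3 - 915*w^2 - 321*w + 13)/(343*w^6 + 294*w^5 + 231*w^4 + 92*w^3 + 33*w^2 + 6*w + 1)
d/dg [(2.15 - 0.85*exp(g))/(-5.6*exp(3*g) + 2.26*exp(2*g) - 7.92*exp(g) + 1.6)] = (-9.52*exp(3*g) + 38.041*exp(2*g) - 9.718*exp(g) + 15.668)*exp(g)/(31.36*exp(6*g) - 25.312*exp(5*g) + 93.8116*exp(4*g) - 53.7184*exp(3*g) + 69.9584*exp(2*g) - 25.344*exp(g) + 2.56)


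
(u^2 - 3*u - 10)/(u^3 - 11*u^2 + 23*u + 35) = (u + 2)/(u^2 - 6*u - 7)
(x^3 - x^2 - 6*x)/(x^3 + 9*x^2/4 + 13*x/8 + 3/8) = 8*x*(x^2 - x - 6)/(8*x^3 + 18*x^2 + 13*x + 3)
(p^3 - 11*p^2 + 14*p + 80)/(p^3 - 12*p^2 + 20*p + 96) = (p - 5)/(p - 6)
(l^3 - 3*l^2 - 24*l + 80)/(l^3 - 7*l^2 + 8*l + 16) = (l + 5)/(l + 1)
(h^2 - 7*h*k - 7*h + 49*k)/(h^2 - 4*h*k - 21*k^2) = (h - 7)/(h + 3*k)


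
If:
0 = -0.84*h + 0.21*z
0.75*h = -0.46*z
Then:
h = 0.00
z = 0.00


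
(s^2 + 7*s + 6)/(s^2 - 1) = (s + 6)/(s - 1)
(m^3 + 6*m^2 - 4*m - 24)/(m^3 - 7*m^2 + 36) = (m^2 + 4*m - 12)/(m^2 - 9*m + 18)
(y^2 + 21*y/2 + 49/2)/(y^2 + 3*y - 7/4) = 2*(y + 7)/(2*y - 1)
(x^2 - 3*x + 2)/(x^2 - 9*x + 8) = (x - 2)/(x - 8)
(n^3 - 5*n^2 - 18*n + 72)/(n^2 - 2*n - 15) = (-n^3 + 5*n^2 + 18*n - 72)/(-n^2 + 2*n + 15)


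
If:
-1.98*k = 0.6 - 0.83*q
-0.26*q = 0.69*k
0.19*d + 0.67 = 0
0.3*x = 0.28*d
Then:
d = -3.53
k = -0.14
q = 0.38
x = -3.29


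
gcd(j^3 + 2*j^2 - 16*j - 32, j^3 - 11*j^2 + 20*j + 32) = j - 4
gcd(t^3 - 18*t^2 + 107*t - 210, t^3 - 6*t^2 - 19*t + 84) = t - 7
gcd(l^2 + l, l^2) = l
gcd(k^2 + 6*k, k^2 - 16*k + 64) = 1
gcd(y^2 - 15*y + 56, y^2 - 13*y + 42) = y - 7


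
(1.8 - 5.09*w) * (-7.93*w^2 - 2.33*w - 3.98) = 40.3637*w^3 - 2.4143*w^2 + 16.0642*w - 7.164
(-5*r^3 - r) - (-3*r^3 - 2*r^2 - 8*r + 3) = -2*r^3 + 2*r^2 + 7*r - 3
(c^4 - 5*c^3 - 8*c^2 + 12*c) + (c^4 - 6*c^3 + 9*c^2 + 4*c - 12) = 2*c^4 - 11*c^3 + c^2 + 16*c - 12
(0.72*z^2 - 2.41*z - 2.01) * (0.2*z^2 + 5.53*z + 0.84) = 0.144*z^4 + 3.4996*z^3 - 13.1245*z^2 - 13.1397*z - 1.6884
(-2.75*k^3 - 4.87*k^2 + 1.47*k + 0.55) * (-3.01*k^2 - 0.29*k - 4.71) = 8.2775*k^5 + 15.4562*k^4 + 9.9401*k^3 + 20.8559*k^2 - 7.0832*k - 2.5905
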